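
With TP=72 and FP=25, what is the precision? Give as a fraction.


Precision = TP / (TP + FP) = 72 / 97 = 72/97.

72/97


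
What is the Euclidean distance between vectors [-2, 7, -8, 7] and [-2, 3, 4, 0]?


d = sqrt(sum of squared differences). (-2--2)^2=0, (7-3)^2=16, (-8-4)^2=144, (7-0)^2=49. Sum = 209.

sqrt(209)


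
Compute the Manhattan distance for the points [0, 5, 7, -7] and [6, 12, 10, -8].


d = sum of absolute differences: |0-6|=6 + |5-12|=7 + |7-10|=3 + |-7--8|=1 = 17.

17


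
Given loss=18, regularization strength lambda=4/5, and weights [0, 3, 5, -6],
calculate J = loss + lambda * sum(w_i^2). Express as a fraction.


L2 sq norm = sum(w^2) = 70. J = 18 + 4/5 * 70 = 74.

74


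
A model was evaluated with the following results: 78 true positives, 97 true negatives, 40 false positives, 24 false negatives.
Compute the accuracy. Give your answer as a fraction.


Accuracy = (TP + TN) / (TP + TN + FP + FN) = (78 + 97) / 239 = 175/239.

175/239


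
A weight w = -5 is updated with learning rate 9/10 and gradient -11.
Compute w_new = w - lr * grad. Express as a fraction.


w_new = -5 - 9/10 * -11 = -5 - -99/10 = 49/10.

49/10


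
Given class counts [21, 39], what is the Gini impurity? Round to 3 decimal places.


Total = 60. Proportions: 21/60, 39/60. sum(p_i^2) = 0.5450. Gini = 1 - 0.5450 = 0.4550, which rounds to 0.455.

0.455


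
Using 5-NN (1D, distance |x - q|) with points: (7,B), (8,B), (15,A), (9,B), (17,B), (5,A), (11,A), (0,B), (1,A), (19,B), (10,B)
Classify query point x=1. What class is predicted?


Distances: |7-1|=6, |8-1|=7, |15-1|=14, |9-1|=8, |17-1|=16, |5-1|=4, |11-1|=10, |0-1|=1, |1-1|=0, |19-1|=18, |10-1|=9. 5 nearest: (1,A), (0,B), (5,A), (7,B), (8,B). Counts: {'A': 2, 'B': 3}. Majority class: B.

B


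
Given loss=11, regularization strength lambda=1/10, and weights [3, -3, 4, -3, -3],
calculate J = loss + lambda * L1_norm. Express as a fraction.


L1 norm = sum(|w|) = 16. J = 11 + 1/10 * 16 = 63/5.

63/5


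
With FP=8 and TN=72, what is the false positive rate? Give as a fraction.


FPR = FP / (FP + TN) = 8 / 80 = 1/10.

1/10


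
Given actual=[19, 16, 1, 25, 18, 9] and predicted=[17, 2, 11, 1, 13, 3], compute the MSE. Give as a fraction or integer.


MSE = (1/6) * ((19-17)^2=4 + (16-2)^2=196 + (1-11)^2=100 + (25-1)^2=576 + (18-13)^2=25 + (9-3)^2=36). Sum = 937. MSE = 937/6.

937/6


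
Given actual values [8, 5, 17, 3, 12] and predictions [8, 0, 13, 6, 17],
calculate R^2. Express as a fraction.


Mean(y) = 9. SS_res = 75. SS_tot = 126. R^2 = 1 - 75/(126) = 17/42.

17/42


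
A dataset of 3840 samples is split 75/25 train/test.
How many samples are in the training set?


Test set = 3840 * 25% = 960. Training set = 3840 - 960 = 2880.

2880


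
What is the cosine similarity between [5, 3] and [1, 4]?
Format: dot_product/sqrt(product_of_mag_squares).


dot = 17. |a|^2 = 34, |b|^2 = 17. cos = 17/sqrt(578).

17/sqrt(578)


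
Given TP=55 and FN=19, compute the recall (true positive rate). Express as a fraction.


Recall = TP / (TP + FN) = 55 / 74 = 55/74.

55/74


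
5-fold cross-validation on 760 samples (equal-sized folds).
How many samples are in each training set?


Each validation fold has 760/5 = 152 samples. Training set = 760 - 152 = 608.

608


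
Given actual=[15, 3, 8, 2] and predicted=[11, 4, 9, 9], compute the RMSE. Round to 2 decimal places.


MSE = 16.7500. RMSE = sqrt(16.7500) = 4.09.

4.09


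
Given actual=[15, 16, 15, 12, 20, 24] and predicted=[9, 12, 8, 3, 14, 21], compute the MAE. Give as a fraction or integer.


MAE = (1/6) * (|15-9|=6 + |16-12|=4 + |15-8|=7 + |12-3|=9 + |20-14|=6 + |24-21|=3). Sum = 35. MAE = 35/6.

35/6


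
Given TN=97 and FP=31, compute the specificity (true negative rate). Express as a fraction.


Specificity = TN / (TN + FP) = 97 / 128 = 97/128.

97/128


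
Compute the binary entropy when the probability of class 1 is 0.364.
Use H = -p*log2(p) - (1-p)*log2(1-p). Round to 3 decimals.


H = -0.364*log2(0.364) - 0.636*log2(0.636) = 0.946.

0.946


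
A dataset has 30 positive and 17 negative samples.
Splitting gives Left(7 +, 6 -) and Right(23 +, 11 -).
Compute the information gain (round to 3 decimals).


H(parent) = 0.9441. H(left) = 0.9957, H(right) = 0.9082. Weighted = (13/47)*0.9957 + (34/47)*0.9082 = 0.9324. IG = 0.9441 - 0.9324 = 0.0117, which rounds to 0.012.

0.012


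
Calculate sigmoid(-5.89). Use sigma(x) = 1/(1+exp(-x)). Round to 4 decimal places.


sigma(-5.89) = 1/(1+e^(5.89)) = 1/(1+361.405284) = 1/362.405284 = 0.0028.

0.0028


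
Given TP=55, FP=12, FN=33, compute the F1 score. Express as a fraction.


Precision = 55/67 = 55/67. Recall = 55/88 = 5/8. F1 = 2*P*R/(P+R) = 22/31.

22/31


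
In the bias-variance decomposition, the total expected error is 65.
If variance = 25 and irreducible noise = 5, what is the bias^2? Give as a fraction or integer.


Total error = bias^2 + variance + irreducible noise. So bias^2 = 65 - 25 - 5 = 35.

35


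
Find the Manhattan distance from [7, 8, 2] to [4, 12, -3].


d = sum of absolute differences: |7-4|=3 + |8-12|=4 + |2--3|=5 = 12.

12


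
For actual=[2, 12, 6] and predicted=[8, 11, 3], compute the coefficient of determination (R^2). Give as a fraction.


Mean(y) = 20/3. SS_res = 46. SS_tot = 152/3. R^2 = 1 - 46/(152/3) = 7/76.

7/76


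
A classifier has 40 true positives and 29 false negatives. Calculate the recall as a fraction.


Recall = TP / (TP + FN) = 40 / 69 = 40/69.

40/69


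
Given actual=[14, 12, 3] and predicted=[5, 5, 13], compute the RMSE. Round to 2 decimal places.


MSE = 76.6667. RMSE = sqrt(76.6667) = 8.76.

8.76


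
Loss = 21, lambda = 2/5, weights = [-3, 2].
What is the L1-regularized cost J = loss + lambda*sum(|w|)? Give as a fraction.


L1 norm = sum(|w|) = 5. J = 21 + 2/5 * 5 = 23.

23


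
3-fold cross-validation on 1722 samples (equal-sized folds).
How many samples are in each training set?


Each validation fold has 1722/3 = 574 samples. Training set = 1722 - 574 = 1148.

1148


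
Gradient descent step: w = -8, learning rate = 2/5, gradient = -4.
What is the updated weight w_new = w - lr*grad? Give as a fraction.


w_new = -8 - 2/5 * -4 = -8 - -8/5 = -32/5.

-32/5


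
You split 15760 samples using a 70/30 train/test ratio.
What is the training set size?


Test set = 15760 * 30% = 4728. Training set = 15760 - 4728 = 11032.

11032


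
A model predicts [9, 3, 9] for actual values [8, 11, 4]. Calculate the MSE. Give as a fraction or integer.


MSE = (1/3) * ((8-9)^2=1 + (11-3)^2=64 + (4-9)^2=25). Sum = 90. MSE = 30.

30


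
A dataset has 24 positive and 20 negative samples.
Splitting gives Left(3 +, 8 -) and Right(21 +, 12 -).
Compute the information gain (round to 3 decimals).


H(parent) = 0.9940. H(left) = 0.8454, H(right) = 0.9457. Weighted = (11/44)*0.8454 + (33/44)*0.9457 = 0.9206. IG = 0.9940 - 0.9206 = 0.0734, which rounds to 0.073.

0.073


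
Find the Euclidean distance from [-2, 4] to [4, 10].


d = sqrt(sum of squared differences). (-2-4)^2=36, (4-10)^2=36. Sum = 72.

sqrt(72)


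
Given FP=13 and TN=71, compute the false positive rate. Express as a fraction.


FPR = FP / (FP + TN) = 13 / 84 = 13/84.

13/84


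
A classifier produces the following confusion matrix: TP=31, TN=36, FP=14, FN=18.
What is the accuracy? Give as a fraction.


Accuracy = (TP + TN) / (TP + TN + FP + FN) = (31 + 36) / 99 = 67/99.

67/99


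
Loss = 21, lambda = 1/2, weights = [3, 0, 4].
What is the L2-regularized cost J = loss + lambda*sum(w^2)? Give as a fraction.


L2 sq norm = sum(w^2) = 25. J = 21 + 1/2 * 25 = 67/2.

67/2


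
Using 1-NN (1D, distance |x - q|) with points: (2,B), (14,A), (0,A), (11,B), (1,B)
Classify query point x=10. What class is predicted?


Distances: |2-10|=8, |14-10|=4, |0-10|=10, |11-10|=1, |1-10|=9. 1 nearest: (11,B). Counts: {'B': 1}. Majority class: B.

B


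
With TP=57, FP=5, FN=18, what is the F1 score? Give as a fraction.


Precision = 57/62 = 57/62. Recall = 57/75 = 19/25. F1 = 2*P*R/(P+R) = 114/137.

114/137


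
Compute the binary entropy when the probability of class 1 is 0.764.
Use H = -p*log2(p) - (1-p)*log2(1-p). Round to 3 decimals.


H = -0.764*log2(0.764) - 0.236*log2(0.236) = 0.788.

0.788


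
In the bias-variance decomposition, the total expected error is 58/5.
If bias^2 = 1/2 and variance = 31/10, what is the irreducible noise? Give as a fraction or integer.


Total error = bias^2 + variance + irreducible noise. So irreducible noise = 58/5 - 1/2 - 31/10 = 8.

8


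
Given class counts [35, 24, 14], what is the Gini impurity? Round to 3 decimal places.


Total = 73. Proportions: 35/73, 24/73, 14/73. sum(p_i^2) = 0.3747. Gini = 1 - 0.3747 = 0.6253, which rounds to 0.625.

0.625


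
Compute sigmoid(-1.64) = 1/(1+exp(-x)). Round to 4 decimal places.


sigma(-1.64) = 1/(1+e^(1.64)) = 1/(1+5.155170) = 1/6.155170 = 0.1625.

0.1625


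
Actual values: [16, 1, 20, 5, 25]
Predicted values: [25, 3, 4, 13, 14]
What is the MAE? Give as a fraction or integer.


MAE = (1/5) * (|16-25|=9 + |1-3|=2 + |20-4|=16 + |5-13|=8 + |25-14|=11). Sum = 46. MAE = 46/5.

46/5


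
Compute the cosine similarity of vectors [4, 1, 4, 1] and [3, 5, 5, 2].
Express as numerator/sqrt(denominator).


dot = 39. |a|^2 = 34, |b|^2 = 63. cos = 39/sqrt(2142).

39/sqrt(2142)


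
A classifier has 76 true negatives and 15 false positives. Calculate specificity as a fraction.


Specificity = TN / (TN + FP) = 76 / 91 = 76/91.

76/91


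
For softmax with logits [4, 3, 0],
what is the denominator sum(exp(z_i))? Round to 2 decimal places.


Denom = e^4=54.5982 + e^3=20.0855 + e^0=1.0000. Sum = 75.6837, which rounds to 75.68.

75.68


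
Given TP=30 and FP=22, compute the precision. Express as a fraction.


Precision = TP / (TP + FP) = 30 / 52 = 15/26.

15/26


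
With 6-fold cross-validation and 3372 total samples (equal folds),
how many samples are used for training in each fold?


Each validation fold has 3372/6 = 562 samples. Training set = 3372 - 562 = 2810.

2810


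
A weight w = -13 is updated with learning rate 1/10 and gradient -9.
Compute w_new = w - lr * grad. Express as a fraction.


w_new = -13 - 1/10 * -9 = -13 - -9/10 = -121/10.

-121/10


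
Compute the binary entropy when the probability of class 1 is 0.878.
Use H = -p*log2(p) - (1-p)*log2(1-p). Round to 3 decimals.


H = -0.878*log2(0.878) - 0.122*log2(0.122) = 0.535.

0.535


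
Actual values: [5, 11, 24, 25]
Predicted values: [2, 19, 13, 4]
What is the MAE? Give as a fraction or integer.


MAE = (1/4) * (|5-2|=3 + |11-19|=8 + |24-13|=11 + |25-4|=21). Sum = 43. MAE = 43/4.

43/4


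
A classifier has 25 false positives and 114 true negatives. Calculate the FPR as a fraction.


FPR = FP / (FP + TN) = 25 / 139 = 25/139.

25/139


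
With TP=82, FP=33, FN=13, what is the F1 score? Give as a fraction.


Precision = 82/115 = 82/115. Recall = 82/95 = 82/95. F1 = 2*P*R/(P+R) = 82/105.

82/105


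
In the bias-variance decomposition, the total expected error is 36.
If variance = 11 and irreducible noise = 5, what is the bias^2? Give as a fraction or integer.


Total error = bias^2 + variance + irreducible noise. So bias^2 = 36 - 11 - 5 = 20.

20


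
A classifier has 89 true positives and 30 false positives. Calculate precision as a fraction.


Precision = TP / (TP + FP) = 89 / 119 = 89/119.

89/119


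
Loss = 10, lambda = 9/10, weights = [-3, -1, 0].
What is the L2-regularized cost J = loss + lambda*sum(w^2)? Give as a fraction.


L2 sq norm = sum(w^2) = 10. J = 10 + 9/10 * 10 = 19.

19


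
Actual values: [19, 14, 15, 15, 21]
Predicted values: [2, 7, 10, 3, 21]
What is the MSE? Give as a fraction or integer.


MSE = (1/5) * ((19-2)^2=289 + (14-7)^2=49 + (15-10)^2=25 + (15-3)^2=144 + (21-21)^2=0). Sum = 507. MSE = 507/5.

507/5


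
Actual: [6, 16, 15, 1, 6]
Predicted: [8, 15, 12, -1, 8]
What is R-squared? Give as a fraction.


Mean(y) = 44/5. SS_res = 22. SS_tot = 834/5. R^2 = 1 - 22/(834/5) = 362/417.

362/417


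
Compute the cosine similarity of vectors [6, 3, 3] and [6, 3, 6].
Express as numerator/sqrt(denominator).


dot = 63. |a|^2 = 54, |b|^2 = 81. cos = 63/sqrt(4374).

63/sqrt(4374)


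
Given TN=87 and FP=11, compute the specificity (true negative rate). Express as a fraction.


Specificity = TN / (TN + FP) = 87 / 98 = 87/98.

87/98


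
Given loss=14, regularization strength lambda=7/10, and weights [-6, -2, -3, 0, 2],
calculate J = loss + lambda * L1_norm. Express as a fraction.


L1 norm = sum(|w|) = 13. J = 14 + 7/10 * 13 = 231/10.

231/10


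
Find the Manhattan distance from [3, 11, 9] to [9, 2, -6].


d = sum of absolute differences: |3-9|=6 + |11-2|=9 + |9--6|=15 = 30.

30


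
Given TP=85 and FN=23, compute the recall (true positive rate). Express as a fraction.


Recall = TP / (TP + FN) = 85 / 108 = 85/108.

85/108


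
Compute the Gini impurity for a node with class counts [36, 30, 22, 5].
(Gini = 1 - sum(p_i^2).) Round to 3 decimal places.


Total = 93. Proportions: 36/93, 30/93, 22/93, 5/93. sum(p_i^2) = 0.3128. Gini = 1 - 0.3128 = 0.6872, which rounds to 0.687.

0.687


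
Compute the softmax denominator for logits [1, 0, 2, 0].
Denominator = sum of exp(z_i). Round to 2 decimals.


Denom = e^1=2.7183 + e^0=1.0000 + e^2=7.3891 + e^0=1.0000. Sum = 12.1074, which rounds to 12.11.

12.11


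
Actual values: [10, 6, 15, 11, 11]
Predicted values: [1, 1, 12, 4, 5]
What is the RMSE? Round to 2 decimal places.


MSE = 40.0000. RMSE = sqrt(40.0000) = 6.32.

6.32


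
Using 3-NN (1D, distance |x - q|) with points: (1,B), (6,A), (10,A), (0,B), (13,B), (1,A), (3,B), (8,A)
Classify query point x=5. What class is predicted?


Distances: |1-5|=4, |6-5|=1, |10-5|=5, |0-5|=5, |13-5|=8, |1-5|=4, |3-5|=2, |8-5|=3. 3 nearest: (6,A), (3,B), (8,A). Counts: {'A': 2, 'B': 1}. Majority class: A.

A


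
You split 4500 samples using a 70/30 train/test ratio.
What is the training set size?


Test set = 4500 * 30% = 1350. Training set = 4500 - 1350 = 3150.

3150


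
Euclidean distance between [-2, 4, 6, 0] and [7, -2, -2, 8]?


d = sqrt(sum of squared differences). (-2-7)^2=81, (4--2)^2=36, (6--2)^2=64, (0-8)^2=64. Sum = 245.

sqrt(245)


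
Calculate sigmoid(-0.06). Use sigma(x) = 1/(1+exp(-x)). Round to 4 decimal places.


sigma(-0.06) = 1/(1+e^(0.06)) = 1/(1+1.061837) = 1/2.061837 = 0.4850.

0.4850


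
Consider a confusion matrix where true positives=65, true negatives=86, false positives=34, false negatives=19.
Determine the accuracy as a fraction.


Accuracy = (TP + TN) / (TP + TN + FP + FN) = (65 + 86) / 204 = 151/204.

151/204


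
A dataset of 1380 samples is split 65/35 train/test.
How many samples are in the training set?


Test set = 1380 * 35% = 483. Training set = 1380 - 483 = 897.

897


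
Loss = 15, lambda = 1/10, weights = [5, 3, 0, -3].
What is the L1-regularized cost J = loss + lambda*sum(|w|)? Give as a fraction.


L1 norm = sum(|w|) = 11. J = 15 + 1/10 * 11 = 161/10.

161/10


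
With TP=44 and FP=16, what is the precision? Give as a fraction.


Precision = TP / (TP + FP) = 44 / 60 = 11/15.

11/15


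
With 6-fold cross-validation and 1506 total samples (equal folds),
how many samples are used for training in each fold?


Each validation fold has 1506/6 = 251 samples. Training set = 1506 - 251 = 1255.

1255


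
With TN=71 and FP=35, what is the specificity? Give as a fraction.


Specificity = TN / (TN + FP) = 71 / 106 = 71/106.

71/106


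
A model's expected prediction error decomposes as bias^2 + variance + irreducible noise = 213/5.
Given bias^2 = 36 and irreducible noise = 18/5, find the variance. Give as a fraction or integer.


Total error = bias^2 + variance + irreducible noise. So variance = 213/5 - 36 - 18/5 = 3.

3


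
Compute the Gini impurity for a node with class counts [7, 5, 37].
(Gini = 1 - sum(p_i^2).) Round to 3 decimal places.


Total = 49. Proportions: 7/49, 5/49, 37/49. sum(p_i^2) = 0.6010. Gini = 1 - 0.6010 = 0.3990, which rounds to 0.399.

0.399


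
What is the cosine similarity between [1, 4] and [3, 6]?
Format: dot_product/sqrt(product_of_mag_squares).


dot = 27. |a|^2 = 17, |b|^2 = 45. cos = 27/sqrt(765).

27/sqrt(765)


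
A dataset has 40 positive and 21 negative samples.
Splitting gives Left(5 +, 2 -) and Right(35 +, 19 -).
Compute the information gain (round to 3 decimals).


H(parent) = 0.9288. H(left) = 0.8631, H(right) = 0.9357. Weighted = (7/61)*0.8631 + (54/61)*0.9357 = 0.9274. IG = 0.9288 - 0.9274 = 0.0014, which rounds to 0.001.

0.001


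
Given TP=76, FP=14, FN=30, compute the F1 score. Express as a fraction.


Precision = 76/90 = 38/45. Recall = 76/106 = 38/53. F1 = 2*P*R/(P+R) = 38/49.

38/49


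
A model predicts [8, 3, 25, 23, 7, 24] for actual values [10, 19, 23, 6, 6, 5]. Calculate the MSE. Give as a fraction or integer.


MSE = (1/6) * ((10-8)^2=4 + (19-3)^2=256 + (23-25)^2=4 + (6-23)^2=289 + (6-7)^2=1 + (5-24)^2=361). Sum = 915. MSE = 305/2.

305/2


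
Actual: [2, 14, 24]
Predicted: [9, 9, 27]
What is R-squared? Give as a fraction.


Mean(y) = 40/3. SS_res = 83. SS_tot = 728/3. R^2 = 1 - 83/(728/3) = 479/728.

479/728


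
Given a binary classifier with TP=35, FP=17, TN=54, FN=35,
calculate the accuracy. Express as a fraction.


Accuracy = (TP + TN) / (TP + TN + FP + FN) = (35 + 54) / 141 = 89/141.

89/141


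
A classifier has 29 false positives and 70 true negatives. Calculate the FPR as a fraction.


FPR = FP / (FP + TN) = 29 / 99 = 29/99.

29/99


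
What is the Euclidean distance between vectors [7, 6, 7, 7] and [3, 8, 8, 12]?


d = sqrt(sum of squared differences). (7-3)^2=16, (6-8)^2=4, (7-8)^2=1, (7-12)^2=25. Sum = 46.

sqrt(46)


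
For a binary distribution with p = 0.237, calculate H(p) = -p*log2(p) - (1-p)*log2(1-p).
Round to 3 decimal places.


H = -0.237*log2(0.237) - 0.763*log2(0.763) = 0.790.

0.790


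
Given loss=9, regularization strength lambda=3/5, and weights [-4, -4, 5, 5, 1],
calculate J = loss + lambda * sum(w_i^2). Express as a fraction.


L2 sq norm = sum(w^2) = 83. J = 9 + 3/5 * 83 = 294/5.

294/5


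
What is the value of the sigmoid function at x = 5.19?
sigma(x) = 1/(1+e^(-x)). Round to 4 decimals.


sigma(5.19) = 1/(1+e^(-5.19)) = 1/(1+0.005572) = 1/1.005572 = 0.9945.

0.9945


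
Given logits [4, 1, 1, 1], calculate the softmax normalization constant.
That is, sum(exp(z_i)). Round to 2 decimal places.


Denom = e^4=54.5982 + e^1=2.7183 + e^1=2.7183 + e^1=2.7183. Sum = 62.7531, which rounds to 62.75.

62.75


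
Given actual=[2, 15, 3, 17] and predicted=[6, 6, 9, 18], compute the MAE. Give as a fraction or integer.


MAE = (1/4) * (|2-6|=4 + |15-6|=9 + |3-9|=6 + |17-18|=1). Sum = 20. MAE = 5.

5


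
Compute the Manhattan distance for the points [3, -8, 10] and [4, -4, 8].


d = sum of absolute differences: |3-4|=1 + |-8--4|=4 + |10-8|=2 = 7.

7


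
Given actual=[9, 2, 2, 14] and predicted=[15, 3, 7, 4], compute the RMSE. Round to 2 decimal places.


MSE = 40.5000. RMSE = sqrt(40.5000) = 6.36.

6.36


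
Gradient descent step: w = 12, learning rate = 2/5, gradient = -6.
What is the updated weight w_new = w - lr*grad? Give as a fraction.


w_new = 12 - 2/5 * -6 = 12 - -12/5 = 72/5.

72/5


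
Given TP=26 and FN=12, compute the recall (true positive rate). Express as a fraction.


Recall = TP / (TP + FN) = 26 / 38 = 13/19.

13/19


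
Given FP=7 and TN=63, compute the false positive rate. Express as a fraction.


FPR = FP / (FP + TN) = 7 / 70 = 1/10.

1/10


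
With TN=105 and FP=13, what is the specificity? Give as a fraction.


Specificity = TN / (TN + FP) = 105 / 118 = 105/118.

105/118


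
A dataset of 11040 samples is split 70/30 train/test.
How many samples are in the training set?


Test set = 11040 * 30% = 3312. Training set = 11040 - 3312 = 7728.

7728


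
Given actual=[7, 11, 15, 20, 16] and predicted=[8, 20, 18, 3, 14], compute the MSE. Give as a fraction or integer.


MSE = (1/5) * ((7-8)^2=1 + (11-20)^2=81 + (15-18)^2=9 + (20-3)^2=289 + (16-14)^2=4). Sum = 384. MSE = 384/5.

384/5


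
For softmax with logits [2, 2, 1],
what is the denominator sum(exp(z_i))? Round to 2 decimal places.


Denom = e^2=7.3891 + e^2=7.3891 + e^1=2.7183. Sum = 17.4965, which rounds to 17.50.

17.50


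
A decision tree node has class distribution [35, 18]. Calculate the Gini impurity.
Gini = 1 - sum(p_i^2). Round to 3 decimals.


Total = 53. Proportions: 35/53, 18/53. sum(p_i^2) = 0.5514. Gini = 1 - 0.5514 = 0.4486, which rounds to 0.449.

0.449


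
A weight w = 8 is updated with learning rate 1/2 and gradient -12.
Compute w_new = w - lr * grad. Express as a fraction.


w_new = 8 - 1/2 * -12 = 8 - -6 = 14.

14


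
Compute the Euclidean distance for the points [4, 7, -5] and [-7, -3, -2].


d = sqrt(sum of squared differences). (4--7)^2=121, (7--3)^2=100, (-5--2)^2=9. Sum = 230.

sqrt(230)


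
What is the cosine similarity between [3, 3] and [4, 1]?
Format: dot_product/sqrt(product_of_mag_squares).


dot = 15. |a|^2 = 18, |b|^2 = 17. cos = 15/sqrt(306).

15/sqrt(306)


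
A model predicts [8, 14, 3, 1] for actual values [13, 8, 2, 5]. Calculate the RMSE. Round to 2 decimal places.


MSE = 19.5000. RMSE = sqrt(19.5000) = 4.42.

4.42


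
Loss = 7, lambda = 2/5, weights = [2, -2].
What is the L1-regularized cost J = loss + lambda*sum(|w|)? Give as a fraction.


L1 norm = sum(|w|) = 4. J = 7 + 2/5 * 4 = 43/5.

43/5


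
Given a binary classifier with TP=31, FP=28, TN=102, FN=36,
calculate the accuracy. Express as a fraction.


Accuracy = (TP + TN) / (TP + TN + FP + FN) = (31 + 102) / 197 = 133/197.

133/197


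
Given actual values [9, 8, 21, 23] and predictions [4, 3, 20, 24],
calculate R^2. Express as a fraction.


Mean(y) = 61/4. SS_res = 52. SS_tot = 739/4. R^2 = 1 - 52/(739/4) = 531/739.

531/739


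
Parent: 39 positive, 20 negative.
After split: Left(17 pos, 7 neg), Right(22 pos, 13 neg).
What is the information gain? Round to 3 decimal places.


H(parent) = 0.9238. H(left) = 0.8709, H(right) = 0.9518. Weighted = (24/59)*0.8709 + (35/59)*0.9518 = 0.9189. IG = 0.9238 - 0.9189 = 0.0049, which rounds to 0.005.

0.005


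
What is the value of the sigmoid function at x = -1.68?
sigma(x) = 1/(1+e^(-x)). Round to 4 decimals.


sigma(-1.68) = 1/(1+e^(1.68)) = 1/(1+5.365556) = 1/6.365556 = 0.1571.

0.1571


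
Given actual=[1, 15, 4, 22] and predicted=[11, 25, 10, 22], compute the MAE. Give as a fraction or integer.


MAE = (1/4) * (|1-11|=10 + |15-25|=10 + |4-10|=6 + |22-22|=0). Sum = 26. MAE = 13/2.

13/2


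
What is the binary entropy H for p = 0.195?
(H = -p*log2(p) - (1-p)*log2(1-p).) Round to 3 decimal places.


H = -0.195*log2(0.195) - 0.805*log2(0.805) = 0.712.

0.712


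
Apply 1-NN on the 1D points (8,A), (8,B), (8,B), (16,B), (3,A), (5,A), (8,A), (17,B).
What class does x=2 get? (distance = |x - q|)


Distances: |8-2|=6, |8-2|=6, |8-2|=6, |16-2|=14, |3-2|=1, |5-2|=3, |8-2|=6, |17-2|=15. 1 nearest: (3,A). Counts: {'A': 1}. Majority class: A.

A


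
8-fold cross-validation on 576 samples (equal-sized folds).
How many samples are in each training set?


Each validation fold has 576/8 = 72 samples. Training set = 576 - 72 = 504.

504


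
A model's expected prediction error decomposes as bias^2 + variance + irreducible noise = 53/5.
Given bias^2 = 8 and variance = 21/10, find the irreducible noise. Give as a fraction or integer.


Total error = bias^2 + variance + irreducible noise. So irreducible noise = 53/5 - 8 - 21/10 = 1/2.

1/2


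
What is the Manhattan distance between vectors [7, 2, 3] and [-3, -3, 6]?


d = sum of absolute differences: |7--3|=10 + |2--3|=5 + |3-6|=3 = 18.

18


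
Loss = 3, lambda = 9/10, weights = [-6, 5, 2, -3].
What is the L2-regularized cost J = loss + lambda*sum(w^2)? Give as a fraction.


L2 sq norm = sum(w^2) = 74. J = 3 + 9/10 * 74 = 348/5.

348/5


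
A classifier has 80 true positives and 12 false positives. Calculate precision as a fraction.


Precision = TP / (TP + FP) = 80 / 92 = 20/23.

20/23


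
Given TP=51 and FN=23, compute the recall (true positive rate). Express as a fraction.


Recall = TP / (TP + FN) = 51 / 74 = 51/74.

51/74


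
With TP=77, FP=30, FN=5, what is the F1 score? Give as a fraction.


Precision = 77/107 = 77/107. Recall = 77/82 = 77/82. F1 = 2*P*R/(P+R) = 22/27.

22/27


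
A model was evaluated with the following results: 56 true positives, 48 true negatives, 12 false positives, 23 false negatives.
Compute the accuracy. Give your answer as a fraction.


Accuracy = (TP + TN) / (TP + TN + FP + FN) = (56 + 48) / 139 = 104/139.

104/139


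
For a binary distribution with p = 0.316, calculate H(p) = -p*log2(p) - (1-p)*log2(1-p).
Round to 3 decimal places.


H = -0.316*log2(0.316) - 0.684*log2(0.684) = 0.900.

0.900


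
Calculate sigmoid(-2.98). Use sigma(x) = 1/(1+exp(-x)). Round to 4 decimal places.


sigma(-2.98) = 1/(1+e^(2.98)) = 1/(1+19.687817) = 1/20.687817 = 0.0483.

0.0483


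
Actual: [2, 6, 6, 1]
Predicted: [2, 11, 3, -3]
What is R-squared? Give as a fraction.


Mean(y) = 15/4. SS_res = 50. SS_tot = 83/4. R^2 = 1 - 50/(83/4) = -117/83.

-117/83


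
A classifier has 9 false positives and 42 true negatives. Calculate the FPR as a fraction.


FPR = FP / (FP + TN) = 9 / 51 = 3/17.

3/17


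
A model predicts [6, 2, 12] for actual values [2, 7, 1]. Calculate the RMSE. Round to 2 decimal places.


MSE = 54.0000. RMSE = sqrt(54.0000) = 7.35.

7.35


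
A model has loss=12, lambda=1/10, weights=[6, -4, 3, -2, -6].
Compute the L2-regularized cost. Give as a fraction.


L2 sq norm = sum(w^2) = 101. J = 12 + 1/10 * 101 = 221/10.

221/10


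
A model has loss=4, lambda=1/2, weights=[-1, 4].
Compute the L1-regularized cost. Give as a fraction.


L1 norm = sum(|w|) = 5. J = 4 + 1/2 * 5 = 13/2.

13/2


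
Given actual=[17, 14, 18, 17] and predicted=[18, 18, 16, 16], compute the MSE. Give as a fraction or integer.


MSE = (1/4) * ((17-18)^2=1 + (14-18)^2=16 + (18-16)^2=4 + (17-16)^2=1). Sum = 22. MSE = 11/2.

11/2


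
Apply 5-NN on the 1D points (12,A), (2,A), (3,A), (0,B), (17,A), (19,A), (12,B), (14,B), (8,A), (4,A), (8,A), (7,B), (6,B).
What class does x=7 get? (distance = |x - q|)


Distances: |12-7|=5, |2-7|=5, |3-7|=4, |0-7|=7, |17-7|=10, |19-7|=12, |12-7|=5, |14-7|=7, |8-7|=1, |4-7|=3, |8-7|=1, |7-7|=0, |6-7|=1. 5 nearest: (7,B), (8,A), (8,A), (6,B), (4,A). Counts: {'B': 2, 'A': 3}. Majority class: A.

A


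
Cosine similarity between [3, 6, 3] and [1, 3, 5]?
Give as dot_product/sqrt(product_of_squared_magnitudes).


dot = 36. |a|^2 = 54, |b|^2 = 35. cos = 36/sqrt(1890).

36/sqrt(1890)


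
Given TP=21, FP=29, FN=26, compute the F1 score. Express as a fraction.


Precision = 21/50 = 21/50. Recall = 21/47 = 21/47. F1 = 2*P*R/(P+R) = 42/97.

42/97


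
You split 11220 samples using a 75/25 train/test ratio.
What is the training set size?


Test set = 11220 * 25% = 2805. Training set = 11220 - 2805 = 8415.

8415


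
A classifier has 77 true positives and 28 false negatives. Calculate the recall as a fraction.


Recall = TP / (TP + FN) = 77 / 105 = 11/15.

11/15


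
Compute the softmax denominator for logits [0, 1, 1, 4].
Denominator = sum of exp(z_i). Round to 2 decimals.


Denom = e^0=1.0000 + e^1=2.7183 + e^1=2.7183 + e^4=54.5982. Sum = 61.0348, which rounds to 61.03.

61.03


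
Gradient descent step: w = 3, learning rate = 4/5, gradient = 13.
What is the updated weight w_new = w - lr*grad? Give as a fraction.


w_new = 3 - 4/5 * 13 = 3 - 52/5 = -37/5.

-37/5


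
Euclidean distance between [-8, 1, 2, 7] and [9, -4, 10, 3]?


d = sqrt(sum of squared differences). (-8-9)^2=289, (1--4)^2=25, (2-10)^2=64, (7-3)^2=16. Sum = 394.

sqrt(394)


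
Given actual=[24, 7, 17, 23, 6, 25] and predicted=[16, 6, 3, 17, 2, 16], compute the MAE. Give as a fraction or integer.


MAE = (1/6) * (|24-16|=8 + |7-6|=1 + |17-3|=14 + |23-17|=6 + |6-2|=4 + |25-16|=9). Sum = 42. MAE = 7.

7


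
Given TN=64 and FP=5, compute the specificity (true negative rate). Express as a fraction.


Specificity = TN / (TN + FP) = 64 / 69 = 64/69.

64/69


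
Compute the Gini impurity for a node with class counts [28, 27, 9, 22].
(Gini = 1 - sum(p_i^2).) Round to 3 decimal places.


Total = 86. Proportions: 28/86, 27/86, 9/86, 22/86. sum(p_i^2) = 0.2810. Gini = 1 - 0.2810 = 0.7190, which rounds to 0.719.

0.719


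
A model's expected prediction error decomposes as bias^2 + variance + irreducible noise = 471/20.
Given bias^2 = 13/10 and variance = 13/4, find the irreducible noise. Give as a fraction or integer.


Total error = bias^2 + variance + irreducible noise. So irreducible noise = 471/20 - 13/10 - 13/4 = 19.

19


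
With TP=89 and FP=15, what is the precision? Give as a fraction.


Precision = TP / (TP + FP) = 89 / 104 = 89/104.

89/104


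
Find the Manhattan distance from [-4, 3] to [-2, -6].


d = sum of absolute differences: |-4--2|=2 + |3--6|=9 = 11.

11


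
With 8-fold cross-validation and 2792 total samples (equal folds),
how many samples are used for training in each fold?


Each validation fold has 2792/8 = 349 samples. Training set = 2792 - 349 = 2443.

2443


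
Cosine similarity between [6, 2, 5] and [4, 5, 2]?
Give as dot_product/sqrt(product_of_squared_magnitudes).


dot = 44. |a|^2 = 65, |b|^2 = 45. cos = 44/sqrt(2925).

44/sqrt(2925)


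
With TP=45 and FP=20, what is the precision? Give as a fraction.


Precision = TP / (TP + FP) = 45 / 65 = 9/13.

9/13


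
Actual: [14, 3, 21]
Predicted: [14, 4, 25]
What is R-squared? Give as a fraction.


Mean(y) = 38/3. SS_res = 17. SS_tot = 494/3. R^2 = 1 - 17/(494/3) = 443/494.

443/494


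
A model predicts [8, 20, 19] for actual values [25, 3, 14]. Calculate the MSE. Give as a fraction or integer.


MSE = (1/3) * ((25-8)^2=289 + (3-20)^2=289 + (14-19)^2=25). Sum = 603. MSE = 201.

201


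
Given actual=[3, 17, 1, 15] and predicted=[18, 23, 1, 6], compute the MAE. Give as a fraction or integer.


MAE = (1/4) * (|3-18|=15 + |17-23|=6 + |1-1|=0 + |15-6|=9). Sum = 30. MAE = 15/2.

15/2


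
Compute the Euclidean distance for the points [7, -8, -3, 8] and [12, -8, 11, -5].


d = sqrt(sum of squared differences). (7-12)^2=25, (-8--8)^2=0, (-3-11)^2=196, (8--5)^2=169. Sum = 390.

sqrt(390)


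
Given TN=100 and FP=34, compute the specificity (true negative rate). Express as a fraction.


Specificity = TN / (TN + FP) = 100 / 134 = 50/67.

50/67


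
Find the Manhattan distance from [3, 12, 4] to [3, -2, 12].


d = sum of absolute differences: |3-3|=0 + |12--2|=14 + |4-12|=8 = 22.

22


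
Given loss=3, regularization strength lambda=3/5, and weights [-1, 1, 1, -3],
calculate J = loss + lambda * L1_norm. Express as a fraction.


L1 norm = sum(|w|) = 6. J = 3 + 3/5 * 6 = 33/5.

33/5


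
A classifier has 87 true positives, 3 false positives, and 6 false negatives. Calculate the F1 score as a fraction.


Precision = 87/90 = 29/30. Recall = 87/93 = 29/31. F1 = 2*P*R/(P+R) = 58/61.

58/61


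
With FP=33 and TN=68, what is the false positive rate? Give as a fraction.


FPR = FP / (FP + TN) = 33 / 101 = 33/101.

33/101


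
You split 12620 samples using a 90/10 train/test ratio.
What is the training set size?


Test set = 12620 * 10% = 1262. Training set = 12620 - 1262 = 11358.

11358


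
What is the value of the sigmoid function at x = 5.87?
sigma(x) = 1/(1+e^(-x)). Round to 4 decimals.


sigma(5.87) = 1/(1+e^(-5.87)) = 1/(1+0.002823) = 1/1.002823 = 0.9972.

0.9972


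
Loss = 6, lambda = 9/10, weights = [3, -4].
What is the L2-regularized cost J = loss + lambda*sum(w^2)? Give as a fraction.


L2 sq norm = sum(w^2) = 25. J = 6 + 9/10 * 25 = 57/2.

57/2


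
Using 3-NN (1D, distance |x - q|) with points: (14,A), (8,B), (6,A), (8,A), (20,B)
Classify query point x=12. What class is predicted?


Distances: |14-12|=2, |8-12|=4, |6-12|=6, |8-12|=4, |20-12|=8. 3 nearest: (14,A), (8,A), (8,B). Counts: {'A': 2, 'B': 1}. Majority class: A.

A


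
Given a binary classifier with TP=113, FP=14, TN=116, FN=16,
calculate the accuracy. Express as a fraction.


Accuracy = (TP + TN) / (TP + TN + FP + FN) = (113 + 116) / 259 = 229/259.

229/259


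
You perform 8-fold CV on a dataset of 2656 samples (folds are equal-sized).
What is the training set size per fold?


Each validation fold has 2656/8 = 332 samples. Training set = 2656 - 332 = 2324.

2324


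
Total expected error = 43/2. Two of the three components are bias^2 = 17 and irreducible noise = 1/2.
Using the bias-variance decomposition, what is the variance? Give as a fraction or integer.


Total error = bias^2 + variance + irreducible noise. So variance = 43/2 - 17 - 1/2 = 4.

4


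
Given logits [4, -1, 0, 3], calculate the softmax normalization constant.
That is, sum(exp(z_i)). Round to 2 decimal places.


Denom = e^4=54.5982 + e^-1=0.3679 + e^0=1.0000 + e^3=20.0855. Sum = 76.0516, which rounds to 76.05.

76.05


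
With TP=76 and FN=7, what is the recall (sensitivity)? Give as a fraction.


Recall = TP / (TP + FN) = 76 / 83 = 76/83.

76/83


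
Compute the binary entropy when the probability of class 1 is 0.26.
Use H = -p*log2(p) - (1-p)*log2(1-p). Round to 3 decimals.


H = -0.26*log2(0.26) - 0.74*log2(0.74) = 0.827.

0.827


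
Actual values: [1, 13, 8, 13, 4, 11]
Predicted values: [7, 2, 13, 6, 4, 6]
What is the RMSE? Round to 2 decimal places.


MSE = 42.6667. RMSE = sqrt(42.6667) = 6.53.

6.53


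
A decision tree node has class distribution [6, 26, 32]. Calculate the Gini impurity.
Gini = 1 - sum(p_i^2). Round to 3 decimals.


Total = 64. Proportions: 6/64, 26/64, 32/64. sum(p_i^2) = 0.4238. Gini = 1 - 0.4238 = 0.5762, which rounds to 0.576.

0.576


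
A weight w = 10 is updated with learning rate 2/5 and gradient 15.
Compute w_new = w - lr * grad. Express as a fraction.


w_new = 10 - 2/5 * 15 = 10 - 6 = 4.

4


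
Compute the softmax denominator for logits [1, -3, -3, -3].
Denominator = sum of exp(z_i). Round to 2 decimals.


Denom = e^1=2.7183 + e^-3=0.0498 + e^-3=0.0498 + e^-3=0.0498. Sum = 2.8677, which rounds to 2.87.

2.87


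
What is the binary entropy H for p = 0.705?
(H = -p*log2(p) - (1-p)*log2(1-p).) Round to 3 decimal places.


H = -0.705*log2(0.705) - 0.295*log2(0.295) = 0.875.

0.875


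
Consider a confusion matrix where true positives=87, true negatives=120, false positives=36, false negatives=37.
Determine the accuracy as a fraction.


Accuracy = (TP + TN) / (TP + TN + FP + FN) = (87 + 120) / 280 = 207/280.

207/280


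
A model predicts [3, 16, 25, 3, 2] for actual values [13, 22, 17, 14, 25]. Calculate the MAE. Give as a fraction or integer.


MAE = (1/5) * (|13-3|=10 + |22-16|=6 + |17-25|=8 + |14-3|=11 + |25-2|=23). Sum = 58. MAE = 58/5.

58/5


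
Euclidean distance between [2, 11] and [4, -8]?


d = sqrt(sum of squared differences). (2-4)^2=4, (11--8)^2=361. Sum = 365.

sqrt(365)


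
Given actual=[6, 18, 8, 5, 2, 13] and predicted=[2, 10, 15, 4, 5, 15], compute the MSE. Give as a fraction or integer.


MSE = (1/6) * ((6-2)^2=16 + (18-10)^2=64 + (8-15)^2=49 + (5-4)^2=1 + (2-5)^2=9 + (13-15)^2=4). Sum = 143. MSE = 143/6.

143/6


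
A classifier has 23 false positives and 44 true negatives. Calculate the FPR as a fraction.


FPR = FP / (FP + TN) = 23 / 67 = 23/67.

23/67


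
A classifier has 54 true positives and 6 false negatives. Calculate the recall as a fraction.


Recall = TP / (TP + FN) = 54 / 60 = 9/10.

9/10


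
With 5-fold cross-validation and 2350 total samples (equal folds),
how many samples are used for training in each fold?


Each validation fold has 2350/5 = 470 samples. Training set = 2350 - 470 = 1880.

1880


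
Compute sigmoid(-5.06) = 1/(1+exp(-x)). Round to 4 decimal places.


sigma(-5.06) = 1/(1+e^(5.06)) = 1/(1+157.590516) = 1/158.590516 = 0.0063.

0.0063


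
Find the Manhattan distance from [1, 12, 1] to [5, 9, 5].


d = sum of absolute differences: |1-5|=4 + |12-9|=3 + |1-5|=4 = 11.

11


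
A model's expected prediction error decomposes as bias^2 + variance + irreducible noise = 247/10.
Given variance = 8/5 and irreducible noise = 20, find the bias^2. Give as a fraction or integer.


Total error = bias^2 + variance + irreducible noise. So bias^2 = 247/10 - 8/5 - 20 = 31/10.

31/10


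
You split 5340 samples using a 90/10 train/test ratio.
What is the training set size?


Test set = 5340 * 10% = 534. Training set = 5340 - 534 = 4806.

4806


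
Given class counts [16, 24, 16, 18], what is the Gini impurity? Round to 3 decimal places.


Total = 74. Proportions: 16/74, 24/74, 16/74, 18/74. sum(p_i^2) = 0.2579. Gini = 1 - 0.2579 = 0.7421, which rounds to 0.742.

0.742


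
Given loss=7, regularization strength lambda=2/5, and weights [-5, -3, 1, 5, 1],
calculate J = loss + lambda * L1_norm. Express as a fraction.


L1 norm = sum(|w|) = 15. J = 7 + 2/5 * 15 = 13.

13


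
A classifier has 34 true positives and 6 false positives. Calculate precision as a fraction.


Precision = TP / (TP + FP) = 34 / 40 = 17/20.

17/20


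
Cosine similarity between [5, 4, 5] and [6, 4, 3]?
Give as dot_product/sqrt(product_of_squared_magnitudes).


dot = 61. |a|^2 = 66, |b|^2 = 61. cos = 61/sqrt(4026).

61/sqrt(4026)


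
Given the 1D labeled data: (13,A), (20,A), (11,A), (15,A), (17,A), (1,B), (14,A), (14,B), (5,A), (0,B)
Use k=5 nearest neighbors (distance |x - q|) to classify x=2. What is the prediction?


Distances: |13-2|=11, |20-2|=18, |11-2|=9, |15-2|=13, |17-2|=15, |1-2|=1, |14-2|=12, |14-2|=12, |5-2|=3, |0-2|=2. 5 nearest: (1,B), (0,B), (5,A), (11,A), (13,A). Counts: {'B': 2, 'A': 3}. Majority class: A.

A


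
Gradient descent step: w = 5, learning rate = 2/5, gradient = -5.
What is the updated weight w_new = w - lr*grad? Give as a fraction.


w_new = 5 - 2/5 * -5 = 5 - -2 = 7.

7


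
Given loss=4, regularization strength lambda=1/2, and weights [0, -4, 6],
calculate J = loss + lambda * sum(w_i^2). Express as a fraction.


L2 sq norm = sum(w^2) = 52. J = 4 + 1/2 * 52 = 30.

30


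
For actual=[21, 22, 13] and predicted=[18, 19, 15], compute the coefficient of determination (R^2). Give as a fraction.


Mean(y) = 56/3. SS_res = 22. SS_tot = 146/3. R^2 = 1 - 22/(146/3) = 40/73.

40/73


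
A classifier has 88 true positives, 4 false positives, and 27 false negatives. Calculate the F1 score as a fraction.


Precision = 88/92 = 22/23. Recall = 88/115 = 88/115. F1 = 2*P*R/(P+R) = 176/207.

176/207


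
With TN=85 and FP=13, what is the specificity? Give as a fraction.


Specificity = TN / (TN + FP) = 85 / 98 = 85/98.

85/98


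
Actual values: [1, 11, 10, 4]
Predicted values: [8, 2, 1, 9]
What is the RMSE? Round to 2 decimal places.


MSE = 59.0000. RMSE = sqrt(59.0000) = 7.68.

7.68


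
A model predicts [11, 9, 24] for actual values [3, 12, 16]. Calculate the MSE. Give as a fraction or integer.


MSE = (1/3) * ((3-11)^2=64 + (12-9)^2=9 + (16-24)^2=64). Sum = 137. MSE = 137/3.

137/3


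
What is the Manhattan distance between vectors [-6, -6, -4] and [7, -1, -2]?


d = sum of absolute differences: |-6-7|=13 + |-6--1|=5 + |-4--2|=2 = 20.

20
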